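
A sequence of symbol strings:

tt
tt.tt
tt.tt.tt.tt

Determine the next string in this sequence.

tt.tt.tt.tt.tt.tt.tt.tt

Each string is two copies of the previous one joined by '.'.
So the next term is two copies of tt.tt.tt.tt with '.' between the halves.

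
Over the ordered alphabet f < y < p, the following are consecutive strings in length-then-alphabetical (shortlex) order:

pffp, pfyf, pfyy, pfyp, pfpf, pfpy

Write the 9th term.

pyfy

Stepping forward 3 times from pfpy: pfpy → pfpp → pyff, then the target.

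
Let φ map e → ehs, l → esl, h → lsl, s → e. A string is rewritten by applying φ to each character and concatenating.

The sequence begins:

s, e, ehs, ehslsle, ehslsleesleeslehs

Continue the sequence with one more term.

φ(ehslsleesleeslehs) expands symbol-by-symbol to ehs lsl e esl e esl ehs ehs e esl ehs ehs e esl ehs lsl e; joining the 17 pieces gives the next term.

ehslsleesleeslehsehseeslehsehseeslehslsle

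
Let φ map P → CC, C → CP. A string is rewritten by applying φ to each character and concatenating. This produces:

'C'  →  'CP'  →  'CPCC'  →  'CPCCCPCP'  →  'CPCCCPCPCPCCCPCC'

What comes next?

Replace each of the 16 characters of CPCCCPCPCPCCCPCC in place — CP CC CP CP CP CC CP CC CP CC CP CP CP CC CP CP — and concatenate.

CPCCCPCPCPCCCPCCCPCCCPCPCPCCCPCP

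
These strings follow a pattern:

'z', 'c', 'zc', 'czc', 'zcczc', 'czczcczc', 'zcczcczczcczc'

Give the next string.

Each term (from the third on) is the two preceding terms concatenated in order: term 3 = z·c = zc.
So term 8 is czczcczc·zcczcczczcczc.

czczcczczcczcczczcczc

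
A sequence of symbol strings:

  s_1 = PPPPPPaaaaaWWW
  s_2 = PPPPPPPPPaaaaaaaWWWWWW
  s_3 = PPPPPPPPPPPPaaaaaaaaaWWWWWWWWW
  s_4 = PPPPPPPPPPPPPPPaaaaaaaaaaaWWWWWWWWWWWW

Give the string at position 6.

PPPPPPPPPPPPPPPPPPPPPaaaaaaaaaaaaaaaWWWWWWWWWWWWWWWWWW

The n-th term is 3n+3 P's then 2n+3 a's then 3n W's (n = 1, 2, …).
Setting n = 6 gives 21, 15, 18 characters in each block.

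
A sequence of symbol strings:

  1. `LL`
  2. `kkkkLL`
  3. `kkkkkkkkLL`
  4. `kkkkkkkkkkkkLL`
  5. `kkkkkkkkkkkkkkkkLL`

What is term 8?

The strings grow by a fixed prefix kkkk each time.
From kkkkkkkkkkkkkkkkLL, 3 further steps: kkkkkkkkkkkkkkkkLL → kkkkkkkkkkkkkkkkkkkkLL → kkkkkkkkkkkkkkkkkkkkkkkkLL → (answer).

kkkkkkkkkkkkkkkkkkkkkkkkkkkkLL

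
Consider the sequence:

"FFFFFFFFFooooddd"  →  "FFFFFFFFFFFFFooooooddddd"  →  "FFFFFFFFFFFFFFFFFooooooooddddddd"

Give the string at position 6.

FFFFFFFFFFFFFFFFFFFFFFFFFFFFFooooooooooooooddddddddddddd

Term n consists of 4n+1 F's, followed by 2n o's, followed by 2n-1 d's, where the shown terms are n = 2, 3, 4.
Setting n = 7 gives 29, 14, 13 characters in each block.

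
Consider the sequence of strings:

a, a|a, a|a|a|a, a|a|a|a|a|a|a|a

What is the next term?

s(k+1) = s(k)·|·s(k) — each term doubles the last with '|' between the halves.
Doubling a|a|a|a|a|a|a|a with '|' between the halves:

a|a|a|a|a|a|a|a|a|a|a|a|a|a|a|a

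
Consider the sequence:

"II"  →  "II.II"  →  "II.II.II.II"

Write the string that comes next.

s(k+1) = s(k)·.·s(k) — each term doubles the last with '.' between the halves.
So the next term is two copies of II.II.II.II with '.' between the halves.

II.II.II.II.II.II.II.II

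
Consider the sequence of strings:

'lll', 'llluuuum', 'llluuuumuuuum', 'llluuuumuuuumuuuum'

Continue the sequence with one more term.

Every step adds uuuum to the end: s(k+1) = s(k)·uuuum.
Applying this once more to llluuuumuuuumuuuum:

llluuuumuuuumuuuumuuuum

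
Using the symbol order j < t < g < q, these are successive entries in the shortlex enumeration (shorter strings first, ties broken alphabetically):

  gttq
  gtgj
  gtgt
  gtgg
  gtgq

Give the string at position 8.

gtqg

Continuing the enumeration 3 steps past gtgq: gtgq → gtqj → gtqt → (answer).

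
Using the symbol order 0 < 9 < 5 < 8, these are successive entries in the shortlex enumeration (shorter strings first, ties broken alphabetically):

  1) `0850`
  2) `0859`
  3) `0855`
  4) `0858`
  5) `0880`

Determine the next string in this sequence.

Find the rightmost character of 0880 below 8, bump it to the next letter, and reset everything to its right to 0.

0889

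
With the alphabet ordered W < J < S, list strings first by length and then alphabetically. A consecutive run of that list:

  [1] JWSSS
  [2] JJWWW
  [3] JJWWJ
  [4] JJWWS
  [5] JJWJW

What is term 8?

JJWSW

Stepping forward 3 times from JJWJW: JJWJW → JJWJJ → JJWJS, then the target.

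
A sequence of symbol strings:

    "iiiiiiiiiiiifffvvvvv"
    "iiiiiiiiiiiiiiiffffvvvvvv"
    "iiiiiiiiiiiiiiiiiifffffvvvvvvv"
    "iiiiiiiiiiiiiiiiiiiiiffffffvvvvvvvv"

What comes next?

Term n consists of 3n+3 i's, followed by n f's, followed by n+2 v's, where the shown terms are n = 3, 4, 5, 6.
At n = 7 the blocks have lengths 24, 7, 9.

iiiiiiiiiiiiiiiiiiiiiiiifffffffvvvvvvvvv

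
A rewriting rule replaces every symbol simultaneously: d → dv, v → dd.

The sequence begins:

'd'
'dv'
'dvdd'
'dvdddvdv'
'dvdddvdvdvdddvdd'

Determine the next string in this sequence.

Applying the rule to each of the 16 symbols of dvdddvdvdvdddvdd gives the pieces dv dd dv dv dv dd dv dd dv dd dv dv dv dd dv dv, which concatenate to the answer.

dvdddvdvdvdddvdddvdddvdvdvdddvdv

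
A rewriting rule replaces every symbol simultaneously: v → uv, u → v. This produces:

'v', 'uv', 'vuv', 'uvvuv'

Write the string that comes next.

Expanding uvvuv: u→v, v→uv, v→uv, u→v, v→uv. Concatenated: v uv uv v uv.

vuvuvvuv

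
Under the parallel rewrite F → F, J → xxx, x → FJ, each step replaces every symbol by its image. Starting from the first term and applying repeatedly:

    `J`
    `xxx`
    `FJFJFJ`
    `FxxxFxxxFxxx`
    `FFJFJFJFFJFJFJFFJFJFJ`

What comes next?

Rewriting the 21 symbols of FFJFJFJFFJFJFJFFJFJFJ one by one yields F F xxx F xxx F xxx F F xxx F xxx F xxx F F xxx F xxx F xxx; concatenated:

FFxxxFxxxFxxxFFxxxFxxxFxxxFFxxxFxxxFxxx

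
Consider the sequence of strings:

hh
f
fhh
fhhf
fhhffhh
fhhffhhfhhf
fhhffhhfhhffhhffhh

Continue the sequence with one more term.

From term 3 onward, concatenate the last term with the second-to-last: f·hh = fhh, fhh·f = fhhf, …
Continuing: fhhffhhfhhffhhffhh · fhhffhhfhhf gives term 8.

fhhffhhfhhffhhffhhfhhffhhfhhf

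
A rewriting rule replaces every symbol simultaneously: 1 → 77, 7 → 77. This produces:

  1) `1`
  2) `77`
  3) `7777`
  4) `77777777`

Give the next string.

Expanding 77777777: 7→77, 7→77, 7→77, 7→77, 7→77, 7→77, 7→77, 7→77. Concatenated: 77 77 77 77 77 77 77 77.

7777777777777777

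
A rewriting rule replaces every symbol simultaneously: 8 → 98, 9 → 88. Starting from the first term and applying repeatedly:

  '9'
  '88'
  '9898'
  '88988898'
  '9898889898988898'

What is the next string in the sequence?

φ(9898889898988898) expands symbol-by-symbol to 88 98 88 98 98 98 88 98 88 98 88 98 98 98 88 98; joining the 16 pieces gives the next term.

88988898989888988898889898988898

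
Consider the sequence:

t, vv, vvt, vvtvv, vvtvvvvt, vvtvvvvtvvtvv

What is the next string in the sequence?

From term 3 onward, concatenate the last term with the second-to-last: vv·t = vvt, vvt·vv = vvtvv, …
The next term joins vvtvvvvtvvtvv and vvtvvvvt.

vvtvvvvtvvtvvvvtvvvvt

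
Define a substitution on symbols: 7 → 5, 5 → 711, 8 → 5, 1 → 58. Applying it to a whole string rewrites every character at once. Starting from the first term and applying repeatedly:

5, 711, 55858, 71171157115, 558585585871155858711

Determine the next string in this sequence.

Rewriting the 21 symbols of 558585585871155858711 one by one yields 711 711 5 711 5 711 711 5 711 5 5 58 58 711 711 5 711 5 5 58 58; concatenated:

7117115711571171157115558587117115711555858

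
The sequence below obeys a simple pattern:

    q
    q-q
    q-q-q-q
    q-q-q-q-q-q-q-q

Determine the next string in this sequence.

Every step duplicates the string with '-' between the halves.
Doubling q-q-q-q-q-q-q-q with '-' between the halves:

q-q-q-q-q-q-q-q-q-q-q-q-q-q-q-q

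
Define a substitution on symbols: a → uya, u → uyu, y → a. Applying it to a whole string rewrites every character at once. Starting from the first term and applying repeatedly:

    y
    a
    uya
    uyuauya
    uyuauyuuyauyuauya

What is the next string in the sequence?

Rewriting the 17 symbols of uyuauyuuyauyuauya one by one yields uyu a uyu uya uyu a uyu uyu a uya uyu a uyu uya uyu a uya; concatenated:

uyuauyuuyauyuauyuuyuauyauyuauyuuyauyuauya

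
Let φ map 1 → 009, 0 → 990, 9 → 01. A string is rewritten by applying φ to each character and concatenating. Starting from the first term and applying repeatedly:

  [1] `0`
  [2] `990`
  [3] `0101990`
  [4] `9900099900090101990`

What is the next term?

Rewriting the 19 symbols of 9900099900090101990 one by one yields 01 01 990 990 990 01 01 01 990 990 990 01 990 009 990 009 01 01 990; concatenated:

0101990990990010101990990990019900099900090101990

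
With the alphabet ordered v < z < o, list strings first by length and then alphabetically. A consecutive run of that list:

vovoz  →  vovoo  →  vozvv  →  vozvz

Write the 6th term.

vozzv

Advancing 2 positions from vozvz through vozvz → vozvo reaches term 6.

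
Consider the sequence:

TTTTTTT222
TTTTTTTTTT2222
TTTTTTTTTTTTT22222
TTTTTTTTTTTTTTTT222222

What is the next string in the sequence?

Each string has the form T^{3n+1} 2^{n+1}, where the shown terms are n = 2, 3, 4, 5.
At n = 6 the blocks have lengths 19, 7.

TTTTTTTTTTTTTTTTTTT2222222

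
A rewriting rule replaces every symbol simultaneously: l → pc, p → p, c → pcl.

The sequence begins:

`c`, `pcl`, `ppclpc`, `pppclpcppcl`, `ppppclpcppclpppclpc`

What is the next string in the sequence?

φ(ppppclpcppclpppclpc) expands symbol-by-symbol to p p p p pcl pc p pcl p p pcl pc p p p pcl pc p pcl; joining the 19 pieces gives the next term.

pppppclpcppclpppclpcppppclpcppcl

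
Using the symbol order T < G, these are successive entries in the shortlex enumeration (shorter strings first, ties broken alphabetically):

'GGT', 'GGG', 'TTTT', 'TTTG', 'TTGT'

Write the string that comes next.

The successor of TTGT increments the rightmost position that isn't already G and resets every position after it to T.

TTGG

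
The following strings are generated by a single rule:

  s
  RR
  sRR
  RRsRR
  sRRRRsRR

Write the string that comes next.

This is a Fibonacci-style word recurrence s(k) = s(k−2)·s(k−1): e.g. s·RR = sRR.
Continuing: RRsRR · sRRRRsRR gives term 6.

RRsRRsRRRRsRR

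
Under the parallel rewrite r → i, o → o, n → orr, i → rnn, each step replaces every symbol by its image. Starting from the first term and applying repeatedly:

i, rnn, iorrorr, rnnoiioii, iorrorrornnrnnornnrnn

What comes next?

Replace each of the 21 characters of iorrorrornnrnnornnrnn in place — rnn o i i o i i o i orr orr i orr orr o i orr orr i orr orr — and concatenate.

rnnoiioiioiorrorriorrorroiorrorriorrorr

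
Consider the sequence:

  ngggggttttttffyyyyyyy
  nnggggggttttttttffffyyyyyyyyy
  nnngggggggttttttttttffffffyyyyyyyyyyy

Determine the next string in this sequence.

nnnnggggggggttttttttttttffffffffyyyyyyyyyyyyy

The n-th term is n-1 n's then n+3 g's then 2n+2 t's then 2n-2 f's then 2n+3 y's, where the shown terms are n = 2, 3, 4.
Setting n = 5 gives 4, 8, 12, 8, 13 characters in each block.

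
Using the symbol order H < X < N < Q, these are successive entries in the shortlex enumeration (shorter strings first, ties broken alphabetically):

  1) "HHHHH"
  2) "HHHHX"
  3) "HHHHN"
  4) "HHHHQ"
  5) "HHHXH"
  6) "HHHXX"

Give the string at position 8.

HHHXQ

Continuing the enumeration 2 steps past HHHXX: HHHXX → HHHXN → (answer).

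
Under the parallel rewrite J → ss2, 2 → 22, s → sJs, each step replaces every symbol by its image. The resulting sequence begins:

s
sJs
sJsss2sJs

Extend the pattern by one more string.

Rewriting each symbol of sJsss2sJs: s→sJs, J→ss2, s→sJs, s→sJs, s→sJs, 2→22, s→sJs, J→ss2, s→sJs, which concatenates to sJs ss2 sJs sJs sJs 22 sJs ss2 sJs.

sJsss2sJssJssJs22sJsss2sJs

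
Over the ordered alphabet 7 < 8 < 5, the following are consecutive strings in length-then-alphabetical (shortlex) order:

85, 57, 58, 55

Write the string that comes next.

777

After 55 the length-2 strings are exhausted; the first length-3 string is 3 copies of 7.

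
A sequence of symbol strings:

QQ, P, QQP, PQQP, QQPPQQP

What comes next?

PQQPQQPPQQP

Each term (from the third on) is the two preceding terms concatenated in order: term 3 = QQ·P = QQP.
The next term joins PQQP and QQPPQQP.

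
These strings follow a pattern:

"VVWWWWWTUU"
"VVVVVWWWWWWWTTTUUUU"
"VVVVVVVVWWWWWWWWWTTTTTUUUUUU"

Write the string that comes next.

Term n consists of 3n-1 V's, followed by 2n+3 W's, followed by 2n-1 T's, followed by 2n U's (n = 1, 2, …).
Setting n = 4 gives 11, 11, 7, 8 characters in each block.

VVVVVVVVVVVWWWWWWWWWWWTTTTTTTUUUUUUUU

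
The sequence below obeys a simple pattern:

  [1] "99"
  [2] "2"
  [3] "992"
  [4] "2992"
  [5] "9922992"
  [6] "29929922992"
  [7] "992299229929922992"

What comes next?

29929922992992299229929922992

Each term (from the third on) is the two preceding terms concatenated in order: term 3 = 99·2 = 992.
Continuing: 29929922992 · 992299229929922992 gives term 8.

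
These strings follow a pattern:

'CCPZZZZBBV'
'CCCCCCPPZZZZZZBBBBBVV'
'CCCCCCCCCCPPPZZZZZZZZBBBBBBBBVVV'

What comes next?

CCCCCCCCCCCCCCPPPPZZZZZZZZZZBBBBBBBBBBBVVVV

Each string has the form C^{4n-2} P^{n} Z^{2n+2} B^{3n-1} V^{n} (n = 1, 2, …).
Setting n = 4 gives 14, 4, 10, 11, 4 characters in each block.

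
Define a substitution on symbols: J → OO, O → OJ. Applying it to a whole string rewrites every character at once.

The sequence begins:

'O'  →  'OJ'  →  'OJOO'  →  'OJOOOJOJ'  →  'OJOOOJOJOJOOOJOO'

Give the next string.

Rewriting the 16 symbols of OJOOOJOJOJOOOJOO one by one yields OJ OO OJ OJ OJ OO OJ OO OJ OO OJ OJ OJ OO OJ OJ; concatenated:

OJOOOJOJOJOOOJOOOJOOOJOJOJOOOJOJ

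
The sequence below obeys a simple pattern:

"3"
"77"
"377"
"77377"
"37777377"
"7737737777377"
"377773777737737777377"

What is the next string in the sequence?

7737737777377377773777737737777377

This is a Fibonacci-style word recurrence s(k) = s(k−2)·s(k−1): e.g. 3·77 = 377.
So term 8 is 7737737777377·377773777737737777377.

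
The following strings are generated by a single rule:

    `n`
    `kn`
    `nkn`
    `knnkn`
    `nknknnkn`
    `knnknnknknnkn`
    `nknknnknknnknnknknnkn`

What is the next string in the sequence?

knnknnknknnknnknknnknknnknnknknnkn

This is a Fibonacci-style word recurrence s(k) = s(k−2)·s(k−1): e.g. n·kn = nkn.
The next term joins knnknnknknnkn and nknknnknknnknnknknnkn.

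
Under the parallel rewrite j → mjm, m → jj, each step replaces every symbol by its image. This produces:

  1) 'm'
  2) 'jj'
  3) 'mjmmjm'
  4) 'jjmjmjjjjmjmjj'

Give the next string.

Applying the rule to each of the 14 symbols of jjmjmjjjjmjmjj gives the pieces mjm mjm jj mjm jj mjm mjm mjm mjm jj mjm jj mjm mjm, which concatenate to the answer.

mjmmjmjjmjmjjmjmmjmmjmmjmjjmjmjjmjmmjm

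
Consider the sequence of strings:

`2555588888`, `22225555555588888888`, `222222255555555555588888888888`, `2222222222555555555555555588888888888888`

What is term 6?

222222222222222255555555555555555555555588888888888888888888

The n-th term is 3n-2 2's then 4n 5's then 3n+2 8's (n = 1, 2, …).
Setting n = 6 gives 16, 24, 20 characters in each block.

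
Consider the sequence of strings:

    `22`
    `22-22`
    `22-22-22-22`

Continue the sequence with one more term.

Each string is two copies of the previous one joined by '-'.
So the next term is two copies of 22-22-22-22 with '-' between the halves.

22-22-22-22-22-22-22-22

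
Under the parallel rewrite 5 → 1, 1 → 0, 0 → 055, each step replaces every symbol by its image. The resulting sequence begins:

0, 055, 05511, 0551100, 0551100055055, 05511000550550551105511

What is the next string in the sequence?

Replace each of the 23 characters of 05511000550550551105511 in place — 055 1 1 0 0 055 055 055 1 1 055 1 1 055 1 1 0 0 055 1 1 0 0 — and concatenate.

0551100055055055110551105511000551100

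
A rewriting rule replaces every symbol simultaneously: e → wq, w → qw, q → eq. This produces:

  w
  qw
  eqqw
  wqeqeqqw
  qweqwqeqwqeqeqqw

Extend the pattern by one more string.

φ(qweqwqeqwqeqeqqw) expands symbol-by-symbol to eq qw wq eq qw eq wq eq qw eq wq eq wq eq eq qw; joining the 16 pieces gives the next term.

eqqwwqeqqweqwqeqqweqwqeqwqeqeqqw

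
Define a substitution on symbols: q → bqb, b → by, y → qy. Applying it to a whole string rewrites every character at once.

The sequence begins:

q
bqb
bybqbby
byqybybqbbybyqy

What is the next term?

byqybqbqybyqybybqbbybyqybyqybqbqy

Applying the rule to each of the 15 symbols of byqybybqbbybyqy gives the pieces by qy bqb qy by qy by bqb by by qy by qy bqb qy, which concatenate to the answer.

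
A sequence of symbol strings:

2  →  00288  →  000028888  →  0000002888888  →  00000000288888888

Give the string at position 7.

0000000000002888888888888

s(k+1) = 00·s(k)·88, so each term gains 00 as a prefix and 88 as a suffix.
From 00000000288888888, 2 further steps: 00000000288888888 → 000000000028888888888 → (answer).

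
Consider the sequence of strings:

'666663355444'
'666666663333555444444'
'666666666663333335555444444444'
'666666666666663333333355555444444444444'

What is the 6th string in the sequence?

666666666666666666663333333333335555555444444444444444444

Reading off run lengths: 6 runs 5, 8, 11, 14; 3 runs 2, 4, 6, 8; 5 runs 2, 3, 4, 5; 4 runs 3, 6, 9, 12 — each is linear in n (n = 1, 2, …).
Setting n = 6 gives 20, 12, 7, 18 characters in each block.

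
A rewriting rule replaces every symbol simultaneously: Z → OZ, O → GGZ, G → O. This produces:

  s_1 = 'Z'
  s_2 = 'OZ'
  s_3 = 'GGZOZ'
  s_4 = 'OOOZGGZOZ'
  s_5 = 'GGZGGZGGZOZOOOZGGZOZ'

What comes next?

φ(GGZGGZGGZOZOOOZGGZOZ) expands symbol-by-symbol to O O OZ O O OZ O O OZ GGZ OZ GGZ GGZ GGZ OZ O O OZ GGZ OZ; joining the 20 pieces gives the next term.

OOOZOOOZOOOZGGZOZGGZGGZGGZOZOOOZGGZOZ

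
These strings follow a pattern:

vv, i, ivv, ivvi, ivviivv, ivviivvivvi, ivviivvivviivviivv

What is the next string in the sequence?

ivviivvivviivviivvivviivvivvi

From term 3 onward, concatenate the last term with the second-to-last: i·vv = ivv, ivv·i = ivvi, …
The next term joins ivviivvivviivviivv and ivviivvivvi.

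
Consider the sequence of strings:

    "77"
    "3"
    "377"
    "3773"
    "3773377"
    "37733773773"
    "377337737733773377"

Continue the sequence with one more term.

From term 3 onward, concatenate the last term with the second-to-last: 3·77 = 377, 377·3 = 3773, …
So term 8 is 377337737733773377·37733773773.

37733773773377337737733773773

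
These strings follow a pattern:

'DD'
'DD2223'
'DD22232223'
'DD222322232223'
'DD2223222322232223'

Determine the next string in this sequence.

DD22232223222322232223

The strings grow by a fixed suffix 2223 each time.
So the next term is DD2223222322232223·2223.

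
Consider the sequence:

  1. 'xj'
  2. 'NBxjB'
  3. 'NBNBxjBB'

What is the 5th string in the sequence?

NBNBNBNBxjBBBB

Each term wraps the previous one in NB on the left and B on the right.
From NBNBxjBB, 2 further steps: NBNBxjBB → NBNBNBxjBBB → (answer).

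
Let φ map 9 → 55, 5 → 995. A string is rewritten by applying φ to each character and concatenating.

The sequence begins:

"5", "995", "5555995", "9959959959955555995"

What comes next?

55559955555995555599555559959959959959955555995

Applying the rule to each of the 19 symbols of 9959959959955555995 gives the pieces 55 55 995 55 55 995 55 55 995 55 55 995 995 995 995 995 55 55 995, which concatenate to the answer.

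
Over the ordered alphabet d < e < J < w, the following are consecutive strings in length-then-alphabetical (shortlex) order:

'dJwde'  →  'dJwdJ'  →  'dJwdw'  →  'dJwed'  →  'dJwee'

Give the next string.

Find the rightmost character of dJwee below w, bump it to the next letter, and reset everything to its right to d.

dJweJ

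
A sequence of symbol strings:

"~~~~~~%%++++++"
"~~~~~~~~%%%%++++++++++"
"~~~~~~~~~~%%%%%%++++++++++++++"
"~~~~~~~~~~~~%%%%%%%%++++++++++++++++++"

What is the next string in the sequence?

Term n consists of 2n+2 ~'s, followed by 2n-2 %'s, followed by 4n-2 +'s, where the shown terms are n = 2, 3, 4, 5.
At n = 6 the blocks have lengths 14, 10, 22.

~~~~~~~~~~~~~~%%%%%%%%%%++++++++++++++++++++++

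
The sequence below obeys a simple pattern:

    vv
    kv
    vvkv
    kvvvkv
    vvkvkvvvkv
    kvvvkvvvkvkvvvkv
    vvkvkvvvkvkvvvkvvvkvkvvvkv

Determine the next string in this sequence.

Each term (from the third on) is the two preceding terms concatenated in order: term 3 = vv·kv = vvkv.
The next term joins kvvvkvvvkvkvvvkv and vvkvkvvvkvkvvvkvvvkvkvvvkv.

kvvvkvvvkvkvvvkvvvkvkvvvkvkvvvkvvvkvkvvvkv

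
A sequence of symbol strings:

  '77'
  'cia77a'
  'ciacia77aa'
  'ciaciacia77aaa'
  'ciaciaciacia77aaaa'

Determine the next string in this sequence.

ciaciaciaciacia77aaaaa

Each term wraps the previous one in cia on the left and a on the right.
So the next term is cia·ciaciaciacia77aaaa·a.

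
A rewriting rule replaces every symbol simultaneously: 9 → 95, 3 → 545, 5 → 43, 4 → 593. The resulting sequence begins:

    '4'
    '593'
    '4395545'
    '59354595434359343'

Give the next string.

Rewriting the 17 symbols of 59354595434359343 one by one yields 43 95 545 43 593 43 95 43 593 545 593 545 43 95 545 593 545; concatenated:

4395545435934395435935455935454395545593545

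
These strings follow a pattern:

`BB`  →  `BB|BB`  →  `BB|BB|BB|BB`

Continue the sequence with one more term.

Each string is two copies of the previous one joined by '|'.
Doubling BB|BB|BB|BB with '|' between the halves:

BB|BB|BB|BB|BB|BB|BB|BB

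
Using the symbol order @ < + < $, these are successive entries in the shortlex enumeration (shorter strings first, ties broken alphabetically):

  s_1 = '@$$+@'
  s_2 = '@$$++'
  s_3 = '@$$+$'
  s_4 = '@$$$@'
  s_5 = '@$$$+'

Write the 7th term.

Stepping forward 2 times from @$$$+: @$$$+ → @$$$$, then the target.

+@@@@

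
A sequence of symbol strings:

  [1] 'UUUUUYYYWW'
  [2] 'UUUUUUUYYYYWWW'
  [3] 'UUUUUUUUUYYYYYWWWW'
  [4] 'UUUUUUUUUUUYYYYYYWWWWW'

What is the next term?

UUUUUUUUUUUUUYYYYYYYWWWWWW

The n-th term is 2n+1 U's then n+1 Y's then n W's, where the shown terms are n = 2, 3, 4, 5.
At n = 6 the blocks have lengths 13, 7, 6.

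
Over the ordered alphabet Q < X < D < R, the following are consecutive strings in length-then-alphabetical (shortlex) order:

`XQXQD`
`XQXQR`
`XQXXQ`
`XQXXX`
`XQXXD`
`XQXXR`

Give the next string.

Find the rightmost character of XQXXR below R, bump it to the next letter, and reset everything to its right to Q.

XQXDQ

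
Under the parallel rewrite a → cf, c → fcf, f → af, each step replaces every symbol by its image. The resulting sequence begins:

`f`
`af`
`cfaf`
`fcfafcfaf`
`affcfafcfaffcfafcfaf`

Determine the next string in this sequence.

Rewriting the 20 symbols of affcfafcfaffcfafcfaf one by one yields cf af af fcf af cf af fcf af cf af af fcf af cf af fcf af cf af; concatenated:

cfafaffcfafcfaffcfafcfafaffcfafcfaffcfafcfaf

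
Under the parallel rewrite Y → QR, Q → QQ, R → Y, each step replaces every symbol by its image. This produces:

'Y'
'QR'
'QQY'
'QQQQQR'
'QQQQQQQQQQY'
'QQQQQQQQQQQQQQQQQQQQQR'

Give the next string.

Rewriting the 22 symbols of QQQQQQQQQQQQQQQQQQQQQR one by one yields QQ QQ QQ QQ QQ QQ QQ QQ QQ QQ QQ QQ QQ QQ QQ QQ QQ QQ QQ QQ QQ Y; concatenated:

QQQQQQQQQQQQQQQQQQQQQQQQQQQQQQQQQQQQQQQQQQY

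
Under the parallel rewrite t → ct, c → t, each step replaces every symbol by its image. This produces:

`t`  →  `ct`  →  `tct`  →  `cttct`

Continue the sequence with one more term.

tctcttct

Expanding cttct: c→t, t→ct, t→ct, c→t, t→ct. Concatenated: t ct ct t ct.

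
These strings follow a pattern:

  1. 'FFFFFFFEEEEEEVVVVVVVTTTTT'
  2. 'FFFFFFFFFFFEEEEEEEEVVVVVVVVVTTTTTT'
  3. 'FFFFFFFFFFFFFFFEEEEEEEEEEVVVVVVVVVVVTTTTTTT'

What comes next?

FFFFFFFFFFFFFFFFFFFEEEEEEEEEEEEVVVVVVVVVVVVVTTTTTTTT

Term n consists of 4n-1 F's, followed by 2n+2 E's, followed by 2n+3 V's, followed by n+3 T's, where the shown terms are n = 2, 3, 4.
Setting n = 5 gives 19, 12, 13, 8 characters in each block.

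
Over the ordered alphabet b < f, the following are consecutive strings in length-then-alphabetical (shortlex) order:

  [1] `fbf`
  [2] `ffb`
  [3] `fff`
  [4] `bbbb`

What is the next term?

Find the rightmost character of bbbb below f, bump it to the next letter, and reset everything to its right to b.

bbbf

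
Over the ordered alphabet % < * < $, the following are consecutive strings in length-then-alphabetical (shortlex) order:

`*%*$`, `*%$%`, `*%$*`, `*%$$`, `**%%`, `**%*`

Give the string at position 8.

Continuing the enumeration 2 steps past **%*: **%* → **%$ → (answer).

***%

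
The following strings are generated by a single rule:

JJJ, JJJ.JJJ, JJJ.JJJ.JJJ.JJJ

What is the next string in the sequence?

s(k+1) = s(k)·.·s(k) — each term doubles the last with '.' between the halves.
Doubling JJJ.JJJ.JJJ.JJJ with '.' between the halves:

JJJ.JJJ.JJJ.JJJ.JJJ.JJJ.JJJ.JJJ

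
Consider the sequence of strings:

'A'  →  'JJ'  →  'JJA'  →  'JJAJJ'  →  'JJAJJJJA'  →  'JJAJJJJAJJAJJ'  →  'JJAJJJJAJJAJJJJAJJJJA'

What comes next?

JJAJJJJAJJAJJJJAJJJJAJJAJJJJAJJAJJ

Each term (from the third on) is the previous term followed by the one before it: term 3 = JJ·A = JJA.
Continuing: JJAJJJJAJJAJJJJAJJJJA · JJAJJJJAJJAJJ gives term 8.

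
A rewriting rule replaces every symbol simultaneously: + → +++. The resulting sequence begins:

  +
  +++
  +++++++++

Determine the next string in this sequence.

Rewriting each symbol of +++++++++: +→+++, +→+++, +→+++, +→+++, +→+++, +→+++, +→+++, +→+++, +→+++, which concatenates to +++ +++ +++ +++ +++ +++ +++ +++ +++.

+++++++++++++++++++++++++++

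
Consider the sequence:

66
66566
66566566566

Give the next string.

Each string is two copies of the previous one joined by '5'.
Doubling 66566566566 with '5' between the halves:

66566566566566566566566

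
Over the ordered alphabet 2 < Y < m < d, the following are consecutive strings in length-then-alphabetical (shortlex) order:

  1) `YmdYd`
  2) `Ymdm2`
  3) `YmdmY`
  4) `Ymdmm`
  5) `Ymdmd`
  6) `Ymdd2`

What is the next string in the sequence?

YmddY

Find the rightmost character of Ymdd2 below d, bump it to the next letter, and reset everything to its right to 2.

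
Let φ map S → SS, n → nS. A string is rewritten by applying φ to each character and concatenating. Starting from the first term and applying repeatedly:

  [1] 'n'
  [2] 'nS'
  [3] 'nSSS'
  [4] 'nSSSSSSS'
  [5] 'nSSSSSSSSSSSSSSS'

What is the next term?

nSSSSSSSSSSSSSSSSSSSSSSSSSSSSSSS

Replace each of the 16 characters of nSSSSSSSSSSSSSSS in place — nS SS SS SS SS SS SS SS SS SS SS SS SS SS SS SS — and concatenate.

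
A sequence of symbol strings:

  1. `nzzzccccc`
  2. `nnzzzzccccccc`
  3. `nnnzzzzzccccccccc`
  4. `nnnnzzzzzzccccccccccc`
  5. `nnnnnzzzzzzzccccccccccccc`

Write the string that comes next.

nnnnnnzzzzzzzzccccccccccccccc

Term n consists of n-1 n's, followed by n+1 z's, followed by 2n+1 c's, where the shown terms are n = 2, 3, 4, 5, 6.
At n = 7 the blocks have lengths 6, 8, 15.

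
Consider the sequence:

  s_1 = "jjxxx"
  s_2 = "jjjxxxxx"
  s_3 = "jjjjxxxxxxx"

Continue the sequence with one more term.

Each string has the form j^{n} x^{2n-1}, where the shown terms are n = 2, 3, 4.
Setting n = 5 gives 5, 9 characters in each block.

jjjjjxxxxxxxxx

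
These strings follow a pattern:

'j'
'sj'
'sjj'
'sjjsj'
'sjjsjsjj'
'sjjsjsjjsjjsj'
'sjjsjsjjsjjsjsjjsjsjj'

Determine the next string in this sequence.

sjjsjsjjsjjsjsjjsjsjjsjjsjsjjsjjsj

From term 3 onward, concatenate the last term with the second-to-last: sj·j = sjj, sjj·sj = sjjsj, …
So term 8 is sjjsjsjjsjjsjsjjsjsjj·sjjsjsjjsjjsj.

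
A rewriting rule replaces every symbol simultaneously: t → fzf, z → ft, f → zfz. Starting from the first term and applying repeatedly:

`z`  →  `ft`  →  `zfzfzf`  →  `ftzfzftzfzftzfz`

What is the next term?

Replace each of the 15 characters of ftzfzftzfzftzfz in place — zfz fzf ft zfz ft zfz fzf ft zfz ft zfz fzf ft zfz ft — and concatenate.

zfzfzfftzfzftzfzfzfftzfzftzfzfzfftzfzft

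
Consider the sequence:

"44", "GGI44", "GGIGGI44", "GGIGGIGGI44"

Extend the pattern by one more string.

Every step adds GGI at the front: s(k+1) = GGI·s(k).
Applying this once more to GGIGGIGGI44:

GGIGGIGGIGGI44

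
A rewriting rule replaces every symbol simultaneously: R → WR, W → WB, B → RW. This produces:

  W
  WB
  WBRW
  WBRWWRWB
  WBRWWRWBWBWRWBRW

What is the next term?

Rewriting the 16 symbols of WBRWWRWBWBWRWBRW one by one yields WB RW WR WB WB WR WB RW WB RW WB WR WB RW WR WB; concatenated:

WBRWWRWBWBWRWBRWWBRWWBWRWBRWWRWB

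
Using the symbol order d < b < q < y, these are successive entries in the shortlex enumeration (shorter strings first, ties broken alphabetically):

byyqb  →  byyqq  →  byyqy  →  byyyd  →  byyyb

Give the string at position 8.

Continuing the enumeration 3 steps past byyyb: byyyb → byyyq → byyyy → (answer).

qdddd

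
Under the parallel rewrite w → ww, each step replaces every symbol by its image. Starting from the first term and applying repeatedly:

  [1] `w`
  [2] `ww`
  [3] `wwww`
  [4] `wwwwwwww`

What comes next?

Rewriting each symbol of wwwwwwww: w→ww, w→ww, w→ww, w→ww, w→ww, w→ww, w→ww, w→ww, which concatenates to ww ww ww ww ww ww ww ww.

wwwwwwwwwwwwwwww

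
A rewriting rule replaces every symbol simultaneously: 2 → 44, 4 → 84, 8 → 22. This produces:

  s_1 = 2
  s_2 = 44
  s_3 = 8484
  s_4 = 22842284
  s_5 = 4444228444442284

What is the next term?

Rewriting the 16 symbols of 4444228444442284 one by one yields 84 84 84 84 44 44 22 84 84 84 84 84 44 44 22 84; concatenated:

84848484444422848484848444442284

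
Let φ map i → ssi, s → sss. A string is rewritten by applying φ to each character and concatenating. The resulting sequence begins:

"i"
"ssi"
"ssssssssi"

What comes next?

ssssssssssssssssssssssssssi

Rewriting each symbol of ssssssssi: s→sss, s→sss, s→sss, s→sss, s→sss, s→sss, s→sss, s→sss, i→ssi, which concatenates to sss sss sss sss sss sss sss sss ssi.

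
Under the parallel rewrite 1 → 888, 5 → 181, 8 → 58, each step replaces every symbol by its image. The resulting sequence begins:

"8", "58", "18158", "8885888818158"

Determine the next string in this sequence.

585858181585858588885888818158

Replace each of the 13 characters of 8885888818158 in place — 58 58 58 181 58 58 58 58 888 58 888 181 58 — and concatenate.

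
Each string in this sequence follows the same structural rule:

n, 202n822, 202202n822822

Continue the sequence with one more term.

Each term wraps the previous one in 202 on the left and 822 on the right.
Applying this once more to 202202n822822:

202202202n822822822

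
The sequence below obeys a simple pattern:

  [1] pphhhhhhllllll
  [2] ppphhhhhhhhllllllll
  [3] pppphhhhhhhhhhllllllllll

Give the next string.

ppppphhhhhhhhhhhhllllllllllll

Term n consists of n-1 p's, followed by 2n h's, followed by 2n l's, where the shown terms are n = 3, 4, 5.
Setting n = 6 gives 5, 12, 12 characters in each block.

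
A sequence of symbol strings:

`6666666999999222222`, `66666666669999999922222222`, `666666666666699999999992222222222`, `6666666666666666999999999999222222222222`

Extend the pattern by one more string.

66666666666666666669999999999999922222222222222

The n-th term is 3n-2 6's then 2n 9's then 2n 2's, where the shown terms are n = 3, 4, 5, 6.
For the next term, n = 7, so the run lengths are 19, 14, 14.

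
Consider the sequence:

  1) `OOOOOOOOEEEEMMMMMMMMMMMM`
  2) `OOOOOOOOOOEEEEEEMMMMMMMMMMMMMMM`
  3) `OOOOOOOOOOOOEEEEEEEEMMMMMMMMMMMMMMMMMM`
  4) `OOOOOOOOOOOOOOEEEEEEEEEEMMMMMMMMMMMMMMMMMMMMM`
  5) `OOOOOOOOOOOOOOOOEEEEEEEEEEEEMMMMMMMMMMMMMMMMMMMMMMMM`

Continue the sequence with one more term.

The n-th term is 2n+2 O's then 2n-2 E's then 3n+3 M's, where the shown terms are n = 3, 4, 5, 6, 7.
Setting n = 8 gives 18, 14, 27 characters in each block.

OOOOOOOOOOOOOOOOOOEEEEEEEEEEEEEEMMMMMMMMMMMMMMMMMMMMMMMMMMM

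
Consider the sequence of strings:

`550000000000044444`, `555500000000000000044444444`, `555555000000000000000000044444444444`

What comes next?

555555550000000000000000000000044444444444444

Reading off run lengths: 5 runs 2, 4, 6; 0 runs 11, 15, 19; 4 runs 5, 8, 11 — each is linear in n, where the shown terms are n = 2, 3, 4.
For the next term, n = 5, so the run lengths are 8, 23, 14.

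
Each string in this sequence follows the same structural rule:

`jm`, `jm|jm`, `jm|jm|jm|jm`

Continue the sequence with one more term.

jm|jm|jm|jm|jm|jm|jm|jm

Every step duplicates the string with '|' between the halves.
One more doubling of jm|jm|jm|jm gives the answer.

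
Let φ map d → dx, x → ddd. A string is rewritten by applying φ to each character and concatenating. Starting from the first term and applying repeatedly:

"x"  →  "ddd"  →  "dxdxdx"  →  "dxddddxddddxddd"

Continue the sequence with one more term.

φ(dxddddxddddxddd) expands symbol-by-symbol to dx ddd dx dx dx dx ddd dx dx dx dx ddd dx dx dx; joining the 15 pieces gives the next term.

dxddddxdxdxdxddddxdxdxdxddddxdxdx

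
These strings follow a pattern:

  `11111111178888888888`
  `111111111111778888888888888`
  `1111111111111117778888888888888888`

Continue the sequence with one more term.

Each string has the form 1^{3n} 7^{n-2} 8^{3n+1}, where the shown terms are n = 3, 4, 5.
Setting n = 6 gives 18, 4, 19 characters in each block.

11111111111111111177778888888888888888888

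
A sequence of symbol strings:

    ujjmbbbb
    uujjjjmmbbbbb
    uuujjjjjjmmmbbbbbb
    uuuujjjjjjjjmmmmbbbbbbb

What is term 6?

Reading off run lengths: u runs 1, 2, 3, 4; j runs 2, 4, 6, 8; m runs 1, 2, 3, 4; b runs 4, 5, 6, 7 — each is linear in n (n = 1, 2, …).
For term 6, n = 6, so the run lengths are 6, 12, 6, 9.

uuuuuujjjjjjjjjjjjmmmmmmbbbbbbbbb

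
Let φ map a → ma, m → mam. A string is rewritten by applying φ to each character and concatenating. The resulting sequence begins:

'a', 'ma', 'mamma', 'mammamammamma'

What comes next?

Rewriting the 13 symbols of mammamammamma one by one yields mam ma mam mam ma mam ma mam mam ma mam mam ma; concatenated:

mammamammammamammamammammamammamma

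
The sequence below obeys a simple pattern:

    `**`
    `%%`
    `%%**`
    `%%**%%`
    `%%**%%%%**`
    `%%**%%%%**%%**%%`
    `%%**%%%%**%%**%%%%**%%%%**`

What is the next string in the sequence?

From term 3 onward, concatenate the last term with the second-to-last: %%·** = %%**, %%**·%% = %%**%%, …
Continuing: %%**%%%%**%%**%%%%**%%%%** · %%**%%%%**%%**%% gives term 8.

%%**%%%%**%%**%%%%**%%%%**%%**%%%%**%%**%%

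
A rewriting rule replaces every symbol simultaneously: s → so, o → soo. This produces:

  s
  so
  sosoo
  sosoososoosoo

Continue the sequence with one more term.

sosoososoosoososoososoosoososoosoo

φ(sosoososoosoo) expands symbol-by-symbol to so soo so soo soo so soo so soo soo so soo soo; joining the 13 pieces gives the next term.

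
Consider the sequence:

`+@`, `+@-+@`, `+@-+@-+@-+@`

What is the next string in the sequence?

Each string is two copies of the previous one joined by '-'.
One more doubling of +@-+@-+@-+@ gives the answer.

+@-+@-+@-+@-+@-+@-+@-+@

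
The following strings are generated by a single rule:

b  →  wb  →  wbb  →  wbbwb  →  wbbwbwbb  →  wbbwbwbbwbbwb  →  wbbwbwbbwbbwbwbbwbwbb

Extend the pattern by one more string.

wbbwbwbbwbbwbwbbwbwbbwbbwbwbbwbbwb

From term 3 onward, concatenate the last term with the second-to-last: wb·b = wbb, wbb·wb = wbbwb, …
Continuing: wbbwbwbbwbbwbwbbwbwbb · wbbwbwbbwbbwb gives term 8.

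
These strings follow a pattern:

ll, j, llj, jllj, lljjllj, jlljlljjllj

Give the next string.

lljjlljjlljlljjllj

Each term (from the third on) is the two preceding terms concatenated in order: term 3 = ll·j = llj.
The next term joins lljjllj and jlljlljjllj.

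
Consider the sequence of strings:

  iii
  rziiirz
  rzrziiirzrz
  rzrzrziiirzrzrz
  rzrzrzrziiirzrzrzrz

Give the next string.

rzrzrzrzrziiirzrzrzrzrz

Every step adds rz to the front and rz to the end of the previous string.
One more step from rzrzrzrziiirzrzrzrz gives the answer.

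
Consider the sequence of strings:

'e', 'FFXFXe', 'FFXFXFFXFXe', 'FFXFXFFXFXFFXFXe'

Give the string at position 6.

FFXFXFFXFXFFXFXFFXFXFFXFXe

Each term is the previous one with FFXFX prepended.
From FFXFXFFXFXFFXFXe, 2 further steps: FFXFXFFXFXFFXFXe → FFXFXFFXFXFFXFXFFXFXe → (answer).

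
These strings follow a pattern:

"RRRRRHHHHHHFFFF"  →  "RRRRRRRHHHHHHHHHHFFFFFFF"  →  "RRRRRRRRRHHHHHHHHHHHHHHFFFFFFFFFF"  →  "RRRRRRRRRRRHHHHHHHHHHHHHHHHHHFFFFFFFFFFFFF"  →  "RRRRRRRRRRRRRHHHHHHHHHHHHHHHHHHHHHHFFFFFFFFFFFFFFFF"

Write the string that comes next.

RRRRRRRRRRRRRRRHHHHHHHHHHHHHHHHHHHHHHHHHHFFFFFFFFFFFFFFFFFFF

Each string has the form R^{2n+3} H^{4n+2} F^{3n+1} (n = 1, 2, …).
For the next term, n = 6, so the run lengths are 15, 26, 19.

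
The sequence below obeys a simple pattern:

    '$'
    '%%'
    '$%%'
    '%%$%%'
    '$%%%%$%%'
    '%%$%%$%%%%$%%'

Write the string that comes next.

This is a Fibonacci-style word recurrence s(k) = s(k−2)·s(k−1): e.g. $·%% = $%%.
So term 7 is $%%%%$%%·%%$%%$%%%%$%%.

$%%%%$%%%%$%%$%%%%$%%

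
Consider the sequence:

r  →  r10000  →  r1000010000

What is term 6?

Each term is the previous one with 10000 appended.
From r1000010000, 3 further steps: r1000010000 → r100001000010000 → r10000100001000010000 → (answer).

r1000010000100001000010000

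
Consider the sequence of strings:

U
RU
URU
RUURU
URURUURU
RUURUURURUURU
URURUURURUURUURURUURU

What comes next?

RUURUURURUURUURURUURURUURUURURUURU

From term 3 onward, concatenate the second-to-last term with the last: U·RU = URU, RU·URU = RUURU, …
Continuing: RUURUURURUURU · URURUURURUURUURURUURU gives term 8.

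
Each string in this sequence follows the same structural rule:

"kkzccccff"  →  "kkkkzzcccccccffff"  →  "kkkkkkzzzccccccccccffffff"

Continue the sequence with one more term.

kkkkkkkkzzzzcccccccccccccffffffff

Reading off run lengths: k runs 2, 4, 6; z runs 1, 2, 3; c runs 4, 7, 10; f runs 2, 4, 6 — each is linear in n (n = 1, 2, …).
At n = 4 the blocks have lengths 8, 4, 13, 8.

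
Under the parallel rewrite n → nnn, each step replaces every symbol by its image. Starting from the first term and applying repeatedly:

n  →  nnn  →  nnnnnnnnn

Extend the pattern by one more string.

Apply φ to nnnnnnnnn symbol by symbol: n→nnn, n→nnn, n→nnn, n→nnn, n→nnn, n→nnn, n→nnn, n→nnn, n→nnn; joined: nnn nnn nnn nnn nnn nnn nnn nnn nnn.

nnnnnnnnnnnnnnnnnnnnnnnnnnn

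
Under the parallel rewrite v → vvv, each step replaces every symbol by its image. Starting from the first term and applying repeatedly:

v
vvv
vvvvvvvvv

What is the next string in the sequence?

vvvvvvvvvvvvvvvvvvvvvvvvvvv

Rewriting each symbol of vvvvvvvvv: v→vvv, v→vvv, v→vvv, v→vvv, v→vvv, v→vvv, v→vvv, v→vvv, v→vvv, which concatenates to vvv vvv vvv vvv vvv vvv vvv vvv vvv.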